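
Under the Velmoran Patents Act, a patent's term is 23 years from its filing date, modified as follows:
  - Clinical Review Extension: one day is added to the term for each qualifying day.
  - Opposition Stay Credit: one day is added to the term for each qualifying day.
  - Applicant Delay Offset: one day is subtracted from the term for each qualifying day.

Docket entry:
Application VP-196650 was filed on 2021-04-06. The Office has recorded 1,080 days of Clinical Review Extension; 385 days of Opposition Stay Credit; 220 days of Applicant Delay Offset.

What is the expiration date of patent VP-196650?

Base term: filing date + 23 years → 6 April 2044.
Clinical Review Extension: +1080 days → 22 March 2047.
Opposition Stay Credit: +385 days → 10 April 2048.
Applicant Delay Offset: −220 days → 3 September 2047.

September 3, 2047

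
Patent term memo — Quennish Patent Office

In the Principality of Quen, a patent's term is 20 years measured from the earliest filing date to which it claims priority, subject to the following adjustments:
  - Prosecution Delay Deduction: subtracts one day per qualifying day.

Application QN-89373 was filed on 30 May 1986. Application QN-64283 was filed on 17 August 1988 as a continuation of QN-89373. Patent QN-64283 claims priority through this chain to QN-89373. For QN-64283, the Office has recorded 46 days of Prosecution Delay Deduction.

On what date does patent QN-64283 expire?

April 14, 2006

Earliest priority filing: 30 May 1986.
Base term: 30 May 1986 + 20 years → 30 May 2006.
Prosecution Delay Deduction: −46 days → 14 April 2006.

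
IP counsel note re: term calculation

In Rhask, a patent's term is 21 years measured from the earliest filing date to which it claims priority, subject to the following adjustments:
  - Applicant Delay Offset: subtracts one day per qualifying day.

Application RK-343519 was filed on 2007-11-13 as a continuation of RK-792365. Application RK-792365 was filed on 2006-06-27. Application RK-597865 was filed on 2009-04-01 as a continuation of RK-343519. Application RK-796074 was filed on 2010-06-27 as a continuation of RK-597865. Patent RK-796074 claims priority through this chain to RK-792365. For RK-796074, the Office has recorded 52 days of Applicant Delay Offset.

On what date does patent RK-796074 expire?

Earliest priority filing: 27 June 2006.
Base term: 27 June 2006 + 21 years → 27 June 2027.
Applicant Delay Offset: −52 days → 6 May 2027.

2027-05-06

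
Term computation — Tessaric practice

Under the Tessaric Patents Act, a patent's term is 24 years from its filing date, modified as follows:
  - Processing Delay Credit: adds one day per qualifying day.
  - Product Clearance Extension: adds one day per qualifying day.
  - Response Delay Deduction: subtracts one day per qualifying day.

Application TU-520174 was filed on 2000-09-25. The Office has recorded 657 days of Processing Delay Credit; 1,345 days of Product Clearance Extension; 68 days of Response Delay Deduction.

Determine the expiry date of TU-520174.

January 11, 2030

Base term: filing date + 24 years → 25 September 2024.
Processing Delay Credit: +657 days → 14 July 2026.
Product Clearance Extension: +1345 days → 20 March 2030.
Response Delay Deduction: −68 days → 11 January 2030.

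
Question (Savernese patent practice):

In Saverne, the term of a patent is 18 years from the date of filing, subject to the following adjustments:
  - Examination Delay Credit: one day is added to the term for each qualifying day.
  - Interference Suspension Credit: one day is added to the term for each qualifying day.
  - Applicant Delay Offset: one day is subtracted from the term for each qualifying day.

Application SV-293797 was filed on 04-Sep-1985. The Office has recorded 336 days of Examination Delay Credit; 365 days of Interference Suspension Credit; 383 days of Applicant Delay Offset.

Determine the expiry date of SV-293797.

Base term: filing date + 18 years → 4 September 2003.
Examination Delay Credit: +336 days → 5 August 2004.
Interference Suspension Credit: +365 days → 5 August 2005.
Applicant Delay Offset: −383 days → 18 July 2004.

2004-07-18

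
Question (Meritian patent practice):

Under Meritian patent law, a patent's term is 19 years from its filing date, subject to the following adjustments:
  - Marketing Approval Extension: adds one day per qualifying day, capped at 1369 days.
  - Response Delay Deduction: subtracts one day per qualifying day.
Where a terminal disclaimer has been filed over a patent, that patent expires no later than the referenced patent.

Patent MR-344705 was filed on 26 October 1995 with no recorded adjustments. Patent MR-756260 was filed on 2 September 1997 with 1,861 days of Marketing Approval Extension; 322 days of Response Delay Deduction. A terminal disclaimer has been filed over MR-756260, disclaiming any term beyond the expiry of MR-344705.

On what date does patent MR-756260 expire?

October 26, 2014

Natural term of MR-756260:
  Base: filing + 19 years → 2 September 2016.
  Marketing Approval Extension: 1861 days claimed exceeds the 1369-day cap, so +1369 days → 2 June 2020.
  Response Delay Deduction: −322 days → 16 July 2019.
Expiry of referenced patent MR-344705:
  Base: filing + 19 years → 26 October 2014.
Terminal disclaimer: MR-756260 expires on the earlier of 16 July 2019 and 26 October 2014.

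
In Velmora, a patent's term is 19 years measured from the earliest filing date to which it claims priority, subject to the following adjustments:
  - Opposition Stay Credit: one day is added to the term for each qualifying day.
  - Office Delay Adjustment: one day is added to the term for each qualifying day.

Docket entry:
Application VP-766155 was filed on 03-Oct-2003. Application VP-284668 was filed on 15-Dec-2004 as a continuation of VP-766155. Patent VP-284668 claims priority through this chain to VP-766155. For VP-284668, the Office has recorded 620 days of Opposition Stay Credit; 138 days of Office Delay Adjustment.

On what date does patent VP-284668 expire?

Earliest priority filing: 3 October 2003.
Base term: 3 October 2003 + 19 years → 3 October 2022.
Opposition Stay Credit: +620 days → 14 June 2024.
Office Delay Adjustment: +138 days → 30 October 2024.

October 30, 2024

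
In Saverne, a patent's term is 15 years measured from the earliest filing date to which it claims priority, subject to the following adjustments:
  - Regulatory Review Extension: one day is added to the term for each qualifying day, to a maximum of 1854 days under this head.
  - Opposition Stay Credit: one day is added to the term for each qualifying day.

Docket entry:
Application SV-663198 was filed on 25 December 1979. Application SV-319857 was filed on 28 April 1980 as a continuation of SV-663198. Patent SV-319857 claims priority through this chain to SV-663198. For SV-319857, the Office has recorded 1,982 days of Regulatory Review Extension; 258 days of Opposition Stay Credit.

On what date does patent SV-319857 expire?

Earliest priority filing: 25 December 1979.
Base term: 25 December 1979 + 15 years → 25 December 1994.
Regulatory Review Extension: 1982 days claimed exceeds the 1854-day cap, so +1854 days → 22 January 2000.
Opposition Stay Credit: +258 days → 6 October 2000.

October 6, 2000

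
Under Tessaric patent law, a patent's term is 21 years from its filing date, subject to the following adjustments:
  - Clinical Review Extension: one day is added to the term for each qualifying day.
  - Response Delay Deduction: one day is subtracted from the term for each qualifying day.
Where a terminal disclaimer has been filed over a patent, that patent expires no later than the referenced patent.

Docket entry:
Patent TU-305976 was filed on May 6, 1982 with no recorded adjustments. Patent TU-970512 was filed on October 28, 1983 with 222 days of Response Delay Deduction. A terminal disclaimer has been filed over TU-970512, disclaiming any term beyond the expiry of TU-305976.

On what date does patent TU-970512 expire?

Natural term of TU-970512:
  Base: filing + 21 years → 28 October 2004.
  Response Delay Deduction: −222 days → 20 March 2004.
Expiry of referenced patent TU-305976:
  Base: filing + 21 years → 6 May 2003.
Terminal disclaimer: TU-970512 expires on the earlier of 20 March 2004 and 6 May 2003.

May 6, 2003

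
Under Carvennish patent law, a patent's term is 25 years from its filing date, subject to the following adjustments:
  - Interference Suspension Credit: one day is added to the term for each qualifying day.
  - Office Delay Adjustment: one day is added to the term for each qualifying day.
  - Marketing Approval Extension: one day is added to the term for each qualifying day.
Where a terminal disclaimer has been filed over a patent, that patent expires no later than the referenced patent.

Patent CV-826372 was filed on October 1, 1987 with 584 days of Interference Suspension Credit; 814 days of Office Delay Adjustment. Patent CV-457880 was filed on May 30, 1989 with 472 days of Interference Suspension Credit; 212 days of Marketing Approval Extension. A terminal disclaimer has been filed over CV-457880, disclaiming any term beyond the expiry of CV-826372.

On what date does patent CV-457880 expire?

April 13, 2016

Natural term of CV-457880:
  Base: filing + 25 years → 30 May 2014.
  Interference Suspension Credit: +472 days → 14 September 2015.
  Marketing Approval Extension: +212 days → 13 April 2016.
Expiry of referenced patent CV-826372:
  Base: filing + 25 years → 1 October 2012.
  Interference Suspension Credit: +584 days → 8 May 2014.
  Office Delay Adjustment: +814 days → 30 July 2016.
Terminal disclaimer: CV-457880 expires on the earlier of 13 April 2016 and 30 July 2016.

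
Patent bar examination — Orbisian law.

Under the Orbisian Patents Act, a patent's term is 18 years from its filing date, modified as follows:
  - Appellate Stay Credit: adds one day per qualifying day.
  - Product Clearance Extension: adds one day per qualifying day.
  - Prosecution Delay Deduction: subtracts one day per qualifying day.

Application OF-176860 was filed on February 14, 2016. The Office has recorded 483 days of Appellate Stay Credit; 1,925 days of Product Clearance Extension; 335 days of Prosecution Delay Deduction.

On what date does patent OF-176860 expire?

Base term: filing date + 18 years → 14 February 2034.
Appellate Stay Credit: +483 days → 12 June 2035.
Product Clearance Extension: +1925 days → 18 September 2040.
Prosecution Delay Deduction: −335 days → 19 October 2039.

2039-10-19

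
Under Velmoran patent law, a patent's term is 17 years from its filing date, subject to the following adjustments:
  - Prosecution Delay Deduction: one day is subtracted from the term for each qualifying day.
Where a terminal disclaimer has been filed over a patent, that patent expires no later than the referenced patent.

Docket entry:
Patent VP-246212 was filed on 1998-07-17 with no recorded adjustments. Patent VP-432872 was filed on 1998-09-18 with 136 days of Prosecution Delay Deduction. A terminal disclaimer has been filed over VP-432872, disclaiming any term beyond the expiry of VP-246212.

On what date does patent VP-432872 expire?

2015-05-05

Natural term of VP-432872:
  Base: filing + 17 years → 18 September 2015.
  Prosecution Delay Deduction: −136 days → 5 May 2015.
Expiry of referenced patent VP-246212:
  Base: filing + 17 years → 17 July 2015.
Terminal disclaimer: VP-432872 expires on the earlier of 5 May 2015 and 17 July 2015.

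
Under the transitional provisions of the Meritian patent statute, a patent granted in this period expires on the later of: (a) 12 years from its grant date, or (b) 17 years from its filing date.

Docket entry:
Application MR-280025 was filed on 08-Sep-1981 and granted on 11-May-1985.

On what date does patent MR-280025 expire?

1998-09-08

(a) grant + 12 years → 11 May 1997.
(b) filing + 17 years → 8 September 1998.
Later of the two: 8 September 1998.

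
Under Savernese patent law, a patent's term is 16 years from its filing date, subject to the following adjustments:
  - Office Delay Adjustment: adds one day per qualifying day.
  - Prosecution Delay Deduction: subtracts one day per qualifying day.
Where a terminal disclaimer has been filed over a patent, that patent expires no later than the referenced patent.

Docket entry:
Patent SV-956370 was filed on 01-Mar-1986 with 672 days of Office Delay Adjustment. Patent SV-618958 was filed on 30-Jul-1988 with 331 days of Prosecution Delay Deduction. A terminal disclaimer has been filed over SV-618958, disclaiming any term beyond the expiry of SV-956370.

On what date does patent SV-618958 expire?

Natural term of SV-618958:
  Base: filing + 16 years → 30 July 2004.
  Prosecution Delay Deduction: −331 days → 3 September 2003.
Expiry of referenced patent SV-956370:
  Base: filing + 16 years → 1 March 2002.
  Office Delay Adjustment: +672 days → 2 January 2004.
Terminal disclaimer: SV-618958 expires on the earlier of 3 September 2003 and 2 January 2004.

September 3, 2003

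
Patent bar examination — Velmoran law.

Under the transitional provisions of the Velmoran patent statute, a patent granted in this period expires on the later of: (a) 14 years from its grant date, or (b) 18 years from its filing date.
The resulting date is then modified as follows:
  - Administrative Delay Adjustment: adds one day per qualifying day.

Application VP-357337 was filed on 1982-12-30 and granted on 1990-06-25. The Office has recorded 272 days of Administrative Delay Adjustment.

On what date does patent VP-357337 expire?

(a) grant + 14 years → 25 June 2004.
(b) filing + 18 years → 30 December 2000.
Later of the two: 25 June 2004.
Administrative Delay Adjustment: +272 days → 24 March 2005.

2005-03-24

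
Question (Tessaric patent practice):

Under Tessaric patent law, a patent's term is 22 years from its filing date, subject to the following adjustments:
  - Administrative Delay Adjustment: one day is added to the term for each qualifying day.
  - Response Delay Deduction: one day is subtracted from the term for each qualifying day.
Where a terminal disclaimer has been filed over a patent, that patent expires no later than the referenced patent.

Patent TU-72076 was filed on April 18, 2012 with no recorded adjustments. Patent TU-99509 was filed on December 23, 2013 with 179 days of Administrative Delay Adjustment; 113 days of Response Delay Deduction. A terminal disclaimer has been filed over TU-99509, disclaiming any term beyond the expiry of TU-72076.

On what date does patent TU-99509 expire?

Natural term of TU-99509:
  Base: filing + 22 years → 23 December 2035.
  Administrative Delay Adjustment: +179 days → 19 June 2036.
  Response Delay Deduction: −113 days → 27 February 2036.
Expiry of referenced patent TU-72076:
  Base: filing + 22 years → 18 April 2034.
Terminal disclaimer: TU-99509 expires on the earlier of 27 February 2036 and 18 April 2034.

April 18, 2034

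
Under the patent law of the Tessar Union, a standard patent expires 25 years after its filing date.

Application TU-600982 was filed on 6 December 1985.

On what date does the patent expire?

2010-12-06

Filing date + 25 years → 6 December 2010.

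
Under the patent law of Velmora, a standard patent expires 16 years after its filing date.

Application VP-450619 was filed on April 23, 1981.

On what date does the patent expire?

Filing date + 16 years → 23 April 1997.

April 23, 1997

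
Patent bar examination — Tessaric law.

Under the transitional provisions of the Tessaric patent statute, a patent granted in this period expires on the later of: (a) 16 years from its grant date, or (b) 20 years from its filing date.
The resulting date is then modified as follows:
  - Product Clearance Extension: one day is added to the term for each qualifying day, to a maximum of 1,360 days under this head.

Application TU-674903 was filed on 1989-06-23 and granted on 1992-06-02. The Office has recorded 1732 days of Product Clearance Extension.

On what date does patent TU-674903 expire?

2013-03-14

(a) grant + 16 years → 2 June 2008.
(b) filing + 20 years → 23 June 2009.
Later of the two: 23 June 2009.
Product Clearance Extension: 1732 days claimed exceeds the 1360-day cap, so +1360 days → 14 March 2013.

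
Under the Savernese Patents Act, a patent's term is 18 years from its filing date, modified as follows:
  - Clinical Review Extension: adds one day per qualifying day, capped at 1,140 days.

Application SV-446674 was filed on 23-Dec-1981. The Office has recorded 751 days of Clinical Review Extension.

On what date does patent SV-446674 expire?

Base term: filing date + 18 years → 23 December 1999.
Clinical Review Extension: 751 days (within the 1140-day cap) → +751 days → 12 January 2002.

January 12, 2002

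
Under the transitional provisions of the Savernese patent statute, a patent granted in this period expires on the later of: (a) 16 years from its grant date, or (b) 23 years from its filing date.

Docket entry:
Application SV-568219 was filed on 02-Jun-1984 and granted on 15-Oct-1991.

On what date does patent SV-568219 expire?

2007-10-15

(a) grant + 16 years → 15 October 2007.
(b) filing + 23 years → 2 June 2007.
Later of the two: 15 October 2007.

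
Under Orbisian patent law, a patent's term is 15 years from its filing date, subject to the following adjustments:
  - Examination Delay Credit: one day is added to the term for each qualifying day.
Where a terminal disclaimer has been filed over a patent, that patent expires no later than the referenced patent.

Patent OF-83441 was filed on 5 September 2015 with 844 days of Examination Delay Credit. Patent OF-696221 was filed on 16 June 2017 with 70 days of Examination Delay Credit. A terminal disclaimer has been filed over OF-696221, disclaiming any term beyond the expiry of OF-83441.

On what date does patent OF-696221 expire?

August 25, 2032

Natural term of OF-696221:
  Base: filing + 15 years → 16 June 2032.
  Examination Delay Credit: +70 days → 25 August 2032.
Expiry of referenced patent OF-83441:
  Base: filing + 15 years → 5 September 2030.
  Examination Delay Credit: +844 days → 27 December 2032.
Terminal disclaimer: OF-696221 expires on the earlier of 25 August 2032 and 27 December 2032.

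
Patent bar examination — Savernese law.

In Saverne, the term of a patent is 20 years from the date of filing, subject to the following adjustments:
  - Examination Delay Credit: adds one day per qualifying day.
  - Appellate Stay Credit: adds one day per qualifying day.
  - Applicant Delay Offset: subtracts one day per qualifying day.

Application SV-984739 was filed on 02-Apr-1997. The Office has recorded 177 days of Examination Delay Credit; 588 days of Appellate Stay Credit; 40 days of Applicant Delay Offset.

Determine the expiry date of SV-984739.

March 28, 2019

Base term: filing date + 20 years → 2 April 2017.
Examination Delay Credit: +177 days → 26 September 2017.
Appellate Stay Credit: +588 days → 7 May 2019.
Applicant Delay Offset: −40 days → 28 March 2019.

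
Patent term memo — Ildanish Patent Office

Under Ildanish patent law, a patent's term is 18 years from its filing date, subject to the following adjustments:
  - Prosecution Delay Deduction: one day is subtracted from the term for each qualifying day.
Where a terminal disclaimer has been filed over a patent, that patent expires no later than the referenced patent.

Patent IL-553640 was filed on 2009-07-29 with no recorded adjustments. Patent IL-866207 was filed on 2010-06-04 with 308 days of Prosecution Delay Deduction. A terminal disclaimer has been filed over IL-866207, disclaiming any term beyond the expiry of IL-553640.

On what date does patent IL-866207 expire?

2027-07-29

Natural term of IL-866207:
  Base: filing + 18 years → 4 June 2028.
  Prosecution Delay Deduction: −308 days → 1 August 2027.
Expiry of referenced patent IL-553640:
  Base: filing + 18 years → 29 July 2027.
Terminal disclaimer: IL-866207 expires on the earlier of 1 August 2027 and 29 July 2027.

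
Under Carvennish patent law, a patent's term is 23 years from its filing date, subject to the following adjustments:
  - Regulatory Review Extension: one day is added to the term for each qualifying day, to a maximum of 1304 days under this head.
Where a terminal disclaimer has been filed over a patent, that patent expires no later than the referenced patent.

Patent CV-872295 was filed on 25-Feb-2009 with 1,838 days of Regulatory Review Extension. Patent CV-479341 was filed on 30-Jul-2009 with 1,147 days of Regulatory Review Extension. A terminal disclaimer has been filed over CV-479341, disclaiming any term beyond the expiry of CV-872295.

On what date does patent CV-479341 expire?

2035-09-20

Natural term of CV-479341:
  Base: filing + 23 years → 30 July 2032.
  Regulatory Review Extension: 1147 days (within the 1304-day cap) → +1147 days → 20 September 2035.
Expiry of referenced patent CV-872295:
  Base: filing + 23 years → 25 February 2032.
  Regulatory Review Extension: 1838 days claimed exceeds the 1304-day cap, so +1304 days → 21 September 2035.
Terminal disclaimer: CV-479341 expires on the earlier of 20 September 2035 and 21 September 2035.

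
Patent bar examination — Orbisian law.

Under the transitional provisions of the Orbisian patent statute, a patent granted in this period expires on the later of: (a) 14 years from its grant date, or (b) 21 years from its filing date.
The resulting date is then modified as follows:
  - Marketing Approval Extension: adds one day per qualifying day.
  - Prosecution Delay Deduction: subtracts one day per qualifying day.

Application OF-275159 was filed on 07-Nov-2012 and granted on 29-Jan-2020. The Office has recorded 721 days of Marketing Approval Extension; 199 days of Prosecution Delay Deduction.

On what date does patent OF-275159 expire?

July 5, 2035

(a) grant + 14 years → 29 January 2034.
(b) filing + 21 years → 7 November 2033.
Later of the two: 29 January 2034.
Marketing Approval Extension: +721 days → 20 January 2036.
Prosecution Delay Deduction: −199 days → 5 July 2035.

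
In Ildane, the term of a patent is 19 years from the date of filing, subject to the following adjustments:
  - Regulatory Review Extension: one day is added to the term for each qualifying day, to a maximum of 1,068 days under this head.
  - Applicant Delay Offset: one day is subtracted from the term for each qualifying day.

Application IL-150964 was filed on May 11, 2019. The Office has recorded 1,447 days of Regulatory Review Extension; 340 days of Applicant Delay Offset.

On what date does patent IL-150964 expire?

Base term: filing date + 19 years → 11 May 2038.
Regulatory Review Extension: 1447 days claimed exceeds the 1068-day cap, so +1068 days → 13 April 2041.
Applicant Delay Offset: −340 days → 8 May 2040.

2040-05-08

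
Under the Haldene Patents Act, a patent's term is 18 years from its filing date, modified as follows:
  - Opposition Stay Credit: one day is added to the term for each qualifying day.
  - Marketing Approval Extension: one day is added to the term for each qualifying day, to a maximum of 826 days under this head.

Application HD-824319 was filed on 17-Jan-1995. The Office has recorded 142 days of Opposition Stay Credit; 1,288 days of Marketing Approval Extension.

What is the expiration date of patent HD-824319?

Base term: filing date + 18 years → 17 January 2013.
Opposition Stay Credit: +142 days → 8 June 2013.
Marketing Approval Extension: 1288 days claimed exceeds the 826-day cap, so +826 days → 12 September 2015.

2015-09-12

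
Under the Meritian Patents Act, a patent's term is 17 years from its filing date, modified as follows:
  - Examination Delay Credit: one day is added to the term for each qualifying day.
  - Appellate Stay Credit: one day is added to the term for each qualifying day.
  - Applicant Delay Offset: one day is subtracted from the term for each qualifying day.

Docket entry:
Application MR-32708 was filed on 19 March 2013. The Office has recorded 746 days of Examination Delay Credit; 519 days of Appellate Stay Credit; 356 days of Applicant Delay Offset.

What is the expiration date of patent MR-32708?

Base term: filing date + 17 years → 19 March 2030.
Examination Delay Credit: +746 days → 3 April 2032.
Appellate Stay Credit: +519 days → 4 September 2033.
Applicant Delay Offset: −356 days → 13 September 2032.

September 13, 2032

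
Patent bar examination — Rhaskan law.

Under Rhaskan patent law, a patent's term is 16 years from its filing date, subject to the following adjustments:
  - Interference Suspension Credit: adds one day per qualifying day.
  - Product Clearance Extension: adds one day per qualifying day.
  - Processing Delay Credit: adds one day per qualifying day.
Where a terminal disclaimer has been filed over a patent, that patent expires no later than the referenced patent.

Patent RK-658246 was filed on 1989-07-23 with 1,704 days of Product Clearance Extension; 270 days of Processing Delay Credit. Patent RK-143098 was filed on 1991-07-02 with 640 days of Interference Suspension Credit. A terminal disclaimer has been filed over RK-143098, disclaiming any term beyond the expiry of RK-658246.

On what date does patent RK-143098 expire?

2009-04-02

Natural term of RK-143098:
  Base: filing + 16 years → 2 July 2007.
  Interference Suspension Credit: +640 days → 2 April 2009.
Expiry of referenced patent RK-658246:
  Base: filing + 16 years → 23 July 2005.
  Product Clearance Extension: +1704 days → 23 March 2010.
  Processing Delay Credit: +270 days → 18 December 2010.
Terminal disclaimer: RK-143098 expires on the earlier of 2 April 2009 and 18 December 2010.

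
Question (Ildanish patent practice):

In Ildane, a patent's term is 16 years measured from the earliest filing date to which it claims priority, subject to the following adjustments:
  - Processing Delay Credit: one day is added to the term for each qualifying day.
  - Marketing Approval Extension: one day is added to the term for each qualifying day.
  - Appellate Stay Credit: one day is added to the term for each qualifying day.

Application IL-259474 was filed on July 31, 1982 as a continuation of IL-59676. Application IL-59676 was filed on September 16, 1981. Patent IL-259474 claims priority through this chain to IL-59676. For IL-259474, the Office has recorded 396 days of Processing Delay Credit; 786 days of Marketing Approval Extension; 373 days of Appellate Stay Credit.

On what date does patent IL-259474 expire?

December 19, 2001

Earliest priority filing: 16 September 1981.
Base term: 16 September 1981 + 16 years → 16 September 1997.
Processing Delay Credit: +396 days → 17 October 1998.
Marketing Approval Extension: +786 days → 11 December 2000.
Appellate Stay Credit: +373 days → 19 December 2001.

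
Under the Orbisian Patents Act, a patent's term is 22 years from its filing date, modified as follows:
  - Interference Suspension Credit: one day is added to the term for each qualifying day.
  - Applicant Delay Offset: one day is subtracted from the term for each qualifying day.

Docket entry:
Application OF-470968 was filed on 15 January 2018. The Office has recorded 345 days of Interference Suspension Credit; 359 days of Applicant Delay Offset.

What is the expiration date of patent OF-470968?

Base term: filing date + 22 years → 15 January 2040.
Interference Suspension Credit: +345 days → 25 December 2040.
Applicant Delay Offset: −359 days → 1 January 2040.

2040-01-01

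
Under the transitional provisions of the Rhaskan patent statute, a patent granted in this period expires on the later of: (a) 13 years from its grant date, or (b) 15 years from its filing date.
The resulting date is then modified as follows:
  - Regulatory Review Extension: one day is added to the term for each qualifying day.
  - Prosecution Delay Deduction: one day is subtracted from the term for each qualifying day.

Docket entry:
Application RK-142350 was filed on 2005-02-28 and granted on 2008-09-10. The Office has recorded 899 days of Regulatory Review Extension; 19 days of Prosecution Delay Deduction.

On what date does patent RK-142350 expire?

2024-02-07

(a) grant + 13 years → 10 September 2021.
(b) filing + 15 years → 28 February 2020.
Later of the two: 10 September 2021.
Regulatory Review Extension: +899 days → 26 February 2024.
Prosecution Delay Deduction: −19 days → 7 February 2024.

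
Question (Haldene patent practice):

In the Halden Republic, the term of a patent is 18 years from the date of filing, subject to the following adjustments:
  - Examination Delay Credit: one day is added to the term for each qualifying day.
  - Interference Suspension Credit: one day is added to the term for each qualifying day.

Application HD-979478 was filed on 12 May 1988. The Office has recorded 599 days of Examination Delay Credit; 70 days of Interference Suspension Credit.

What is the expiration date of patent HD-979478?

March 11, 2008

Base term: filing date + 18 years → 12 May 2006.
Examination Delay Credit: +599 days → 1 January 2008.
Interference Suspension Credit: +70 days → 11 March 2008.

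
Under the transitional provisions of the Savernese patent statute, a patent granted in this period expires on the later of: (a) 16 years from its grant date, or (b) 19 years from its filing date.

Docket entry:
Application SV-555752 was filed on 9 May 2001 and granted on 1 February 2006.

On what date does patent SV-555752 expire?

February 1, 2022

(a) grant + 16 years → 1 February 2022.
(b) filing + 19 years → 9 May 2020.
Later of the two: 1 February 2022.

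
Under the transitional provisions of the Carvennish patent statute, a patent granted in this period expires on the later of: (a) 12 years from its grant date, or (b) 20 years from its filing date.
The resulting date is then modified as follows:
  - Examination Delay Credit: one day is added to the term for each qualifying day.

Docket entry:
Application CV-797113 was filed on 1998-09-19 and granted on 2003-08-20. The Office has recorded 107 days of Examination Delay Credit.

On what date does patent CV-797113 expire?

(a) grant + 12 years → 20 August 2015.
(b) filing + 20 years → 19 September 2018.
Later of the two: 19 September 2018.
Examination Delay Credit: +107 days → 4 January 2019.

2019-01-04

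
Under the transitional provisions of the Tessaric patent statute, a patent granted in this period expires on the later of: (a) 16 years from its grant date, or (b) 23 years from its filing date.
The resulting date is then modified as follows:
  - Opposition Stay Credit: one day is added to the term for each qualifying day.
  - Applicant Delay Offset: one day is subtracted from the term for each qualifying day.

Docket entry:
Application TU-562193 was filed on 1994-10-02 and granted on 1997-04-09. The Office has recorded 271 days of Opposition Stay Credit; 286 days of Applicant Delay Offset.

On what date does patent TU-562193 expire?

September 17, 2017

(a) grant + 16 years → 9 April 2013.
(b) filing + 23 years → 2 October 2017.
Later of the two: 2 October 2017.
Opposition Stay Credit: +271 days → 30 June 2018.
Applicant Delay Offset: −286 days → 17 September 2017.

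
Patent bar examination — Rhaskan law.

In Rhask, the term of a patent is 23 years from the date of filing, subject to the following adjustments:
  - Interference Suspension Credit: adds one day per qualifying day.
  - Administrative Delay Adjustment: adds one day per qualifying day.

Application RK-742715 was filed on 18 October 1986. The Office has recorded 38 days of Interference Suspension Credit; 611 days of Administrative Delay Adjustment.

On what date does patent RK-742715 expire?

July 29, 2011

Base term: filing date + 23 years → 18 October 2009.
Interference Suspension Credit: +38 days → 25 November 2009.
Administrative Delay Adjustment: +611 days → 29 July 2011.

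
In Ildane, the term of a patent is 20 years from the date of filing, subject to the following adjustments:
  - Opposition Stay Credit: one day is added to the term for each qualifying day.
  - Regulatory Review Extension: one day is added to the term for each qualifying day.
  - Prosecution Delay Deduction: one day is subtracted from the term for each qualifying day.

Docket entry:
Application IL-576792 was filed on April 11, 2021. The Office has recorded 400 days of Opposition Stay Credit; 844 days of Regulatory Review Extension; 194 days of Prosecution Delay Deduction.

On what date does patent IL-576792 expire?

Base term: filing date + 20 years → 11 April 2041.
Opposition Stay Credit: +400 days → 16 May 2042.
Regulatory Review Extension: +844 days → 6 September 2044.
Prosecution Delay Deduction: −194 days → 25 February 2044.

February 25, 2044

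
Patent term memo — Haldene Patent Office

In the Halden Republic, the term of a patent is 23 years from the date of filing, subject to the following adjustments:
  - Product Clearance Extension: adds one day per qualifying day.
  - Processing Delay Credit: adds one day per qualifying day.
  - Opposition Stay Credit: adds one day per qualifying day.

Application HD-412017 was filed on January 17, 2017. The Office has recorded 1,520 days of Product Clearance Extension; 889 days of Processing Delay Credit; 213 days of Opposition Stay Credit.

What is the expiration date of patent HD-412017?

March 23, 2047

Base term: filing date + 23 years → 17 January 2040.
Product Clearance Extension: +1520 days → 16 March 2044.
Processing Delay Credit: +889 days → 22 August 2046.
Opposition Stay Credit: +213 days → 23 March 2047.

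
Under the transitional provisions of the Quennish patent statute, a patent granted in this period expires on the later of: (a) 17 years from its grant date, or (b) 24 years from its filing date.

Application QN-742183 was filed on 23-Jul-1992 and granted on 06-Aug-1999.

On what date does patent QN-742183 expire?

(a) grant + 17 years → 6 August 2016.
(b) filing + 24 years → 23 July 2016.
Later of the two: 6 August 2016.

2016-08-06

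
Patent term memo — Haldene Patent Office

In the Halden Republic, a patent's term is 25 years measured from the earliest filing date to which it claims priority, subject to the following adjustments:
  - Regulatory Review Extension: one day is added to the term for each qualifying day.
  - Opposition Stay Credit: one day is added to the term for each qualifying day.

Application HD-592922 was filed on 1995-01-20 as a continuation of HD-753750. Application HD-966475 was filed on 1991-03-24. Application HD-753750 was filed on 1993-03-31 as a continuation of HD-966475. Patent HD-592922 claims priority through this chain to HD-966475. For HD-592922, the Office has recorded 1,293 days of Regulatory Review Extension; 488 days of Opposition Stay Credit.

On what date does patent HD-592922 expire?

2021-02-07

Earliest priority filing: 24 March 1991.
Base term: 24 March 1991 + 25 years → 24 March 2016.
Regulatory Review Extension: +1293 days → 8 October 2019.
Opposition Stay Credit: +488 days → 7 February 2021.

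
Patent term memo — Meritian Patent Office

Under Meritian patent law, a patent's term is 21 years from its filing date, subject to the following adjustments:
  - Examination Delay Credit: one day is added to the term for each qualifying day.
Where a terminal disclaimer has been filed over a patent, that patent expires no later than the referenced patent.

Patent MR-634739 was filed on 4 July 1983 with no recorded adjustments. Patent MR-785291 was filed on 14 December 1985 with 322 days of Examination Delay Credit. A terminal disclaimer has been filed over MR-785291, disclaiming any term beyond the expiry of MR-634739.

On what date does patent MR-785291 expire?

Natural term of MR-785291:
  Base: filing + 21 years → 14 December 2006.
  Examination Delay Credit: +322 days → 1 November 2007.
Expiry of referenced patent MR-634739:
  Base: filing + 21 years → 4 July 2004.
Terminal disclaimer: MR-785291 expires on the earlier of 1 November 2007 and 4 July 2004.

July 4, 2004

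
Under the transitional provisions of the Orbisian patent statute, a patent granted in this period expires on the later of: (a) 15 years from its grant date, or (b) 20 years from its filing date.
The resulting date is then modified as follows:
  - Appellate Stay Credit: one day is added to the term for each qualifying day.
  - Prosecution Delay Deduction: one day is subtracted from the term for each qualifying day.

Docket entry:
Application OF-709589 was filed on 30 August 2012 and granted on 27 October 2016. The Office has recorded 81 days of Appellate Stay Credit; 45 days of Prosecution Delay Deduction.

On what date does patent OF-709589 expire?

(a) grant + 15 years → 27 October 2031.
(b) filing + 20 years → 30 August 2032.
Later of the two: 30 August 2032.
Appellate Stay Credit: +81 days → 19 November 2032.
Prosecution Delay Deduction: −45 days → 5 October 2032.

October 5, 2032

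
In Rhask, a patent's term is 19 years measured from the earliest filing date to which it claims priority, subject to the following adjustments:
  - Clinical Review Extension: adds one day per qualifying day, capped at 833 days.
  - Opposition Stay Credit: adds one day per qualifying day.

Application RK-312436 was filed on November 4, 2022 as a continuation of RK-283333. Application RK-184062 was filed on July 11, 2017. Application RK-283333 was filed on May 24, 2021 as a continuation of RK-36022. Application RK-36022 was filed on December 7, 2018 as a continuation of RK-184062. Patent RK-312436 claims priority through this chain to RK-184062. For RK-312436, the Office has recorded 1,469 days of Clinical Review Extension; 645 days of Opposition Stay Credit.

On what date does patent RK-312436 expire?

Earliest priority filing: 11 July 2017.
Base term: 11 July 2017 + 19 years → 11 July 2036.
Clinical Review Extension: 1469 days claimed exceeds the 833-day cap, so +833 days → 22 October 2038.
Opposition Stay Credit: +645 days → 28 July 2040.

July 28, 2040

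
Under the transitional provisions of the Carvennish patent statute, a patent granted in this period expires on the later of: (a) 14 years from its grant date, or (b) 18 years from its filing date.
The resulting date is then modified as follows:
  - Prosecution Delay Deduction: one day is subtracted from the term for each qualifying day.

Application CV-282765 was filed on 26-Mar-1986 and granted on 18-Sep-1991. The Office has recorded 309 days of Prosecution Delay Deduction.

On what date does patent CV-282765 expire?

2004-11-13

(a) grant + 14 years → 18 September 2005.
(b) filing + 18 years → 26 March 2004.
Later of the two: 18 September 2005.
Prosecution Delay Deduction: −309 days → 13 November 2004.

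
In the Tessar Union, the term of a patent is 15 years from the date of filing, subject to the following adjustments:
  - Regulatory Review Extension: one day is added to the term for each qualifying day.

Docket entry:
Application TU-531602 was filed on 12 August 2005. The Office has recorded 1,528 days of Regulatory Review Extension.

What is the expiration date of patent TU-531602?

October 18, 2024

Base term: filing date + 15 years → 12 August 2020.
Regulatory Review Extension: +1528 days → 18 October 2024.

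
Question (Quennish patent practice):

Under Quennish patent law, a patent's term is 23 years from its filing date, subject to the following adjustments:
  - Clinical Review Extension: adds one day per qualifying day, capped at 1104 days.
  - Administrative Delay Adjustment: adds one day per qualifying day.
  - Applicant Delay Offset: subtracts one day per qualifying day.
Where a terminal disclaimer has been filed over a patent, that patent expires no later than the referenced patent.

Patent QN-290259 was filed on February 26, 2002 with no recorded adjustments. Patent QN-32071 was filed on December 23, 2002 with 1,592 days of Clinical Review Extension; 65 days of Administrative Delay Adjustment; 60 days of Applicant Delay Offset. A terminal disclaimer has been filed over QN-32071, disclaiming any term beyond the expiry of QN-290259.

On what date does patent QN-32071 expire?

February 26, 2025

Natural term of QN-32071:
  Base: filing + 23 years → 23 December 2025.
  Clinical Review Extension: 1592 days claimed exceeds the 1104-day cap, so +1104 days → 31 December 2028.
  Administrative Delay Adjustment: +65 days → 6 March 2029.
  Applicant Delay Offset: −60 days → 5 January 2029.
Expiry of referenced patent QN-290259:
  Base: filing + 23 years → 26 February 2025.
Terminal disclaimer: QN-32071 expires on the earlier of 5 January 2029 and 26 February 2025.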